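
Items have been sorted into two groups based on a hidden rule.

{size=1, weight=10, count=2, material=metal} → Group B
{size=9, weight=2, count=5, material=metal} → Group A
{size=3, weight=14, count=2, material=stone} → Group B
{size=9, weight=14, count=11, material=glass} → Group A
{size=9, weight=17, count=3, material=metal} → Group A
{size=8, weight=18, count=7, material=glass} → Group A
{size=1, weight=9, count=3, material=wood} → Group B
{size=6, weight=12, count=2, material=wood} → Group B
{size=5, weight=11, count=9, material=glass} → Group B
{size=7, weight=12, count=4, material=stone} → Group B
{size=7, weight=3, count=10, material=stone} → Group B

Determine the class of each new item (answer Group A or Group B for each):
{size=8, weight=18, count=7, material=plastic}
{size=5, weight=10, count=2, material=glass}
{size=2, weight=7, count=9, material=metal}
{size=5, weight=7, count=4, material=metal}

Group A, Group B, Group B, Group B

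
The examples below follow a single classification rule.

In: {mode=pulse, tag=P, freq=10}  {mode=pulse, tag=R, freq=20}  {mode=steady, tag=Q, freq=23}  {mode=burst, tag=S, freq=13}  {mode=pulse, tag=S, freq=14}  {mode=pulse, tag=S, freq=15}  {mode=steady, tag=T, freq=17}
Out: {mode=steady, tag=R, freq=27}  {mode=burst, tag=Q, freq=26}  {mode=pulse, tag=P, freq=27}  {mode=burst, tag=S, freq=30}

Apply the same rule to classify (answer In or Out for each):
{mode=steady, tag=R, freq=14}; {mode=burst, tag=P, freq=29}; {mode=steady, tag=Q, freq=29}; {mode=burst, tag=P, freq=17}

In, Out, Out, In

The rule appears to be: freq ≤ 23.
{mode=steady, tag=R, freq=14}: freq = 14, meets the rule → In. {mode=burst, tag=P, freq=29}: freq = 29, fails this test → Out. {mode=steady, tag=Q, freq=29}: freq = 29, fails this test → Out. {mode=burst, tag=P, freq=17}: freq = 17, meets the rule → In.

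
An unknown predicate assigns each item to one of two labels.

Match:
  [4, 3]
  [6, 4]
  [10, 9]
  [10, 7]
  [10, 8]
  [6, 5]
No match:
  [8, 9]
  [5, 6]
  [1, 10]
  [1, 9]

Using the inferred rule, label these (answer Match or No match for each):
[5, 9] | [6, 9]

The simplest hypothesis consistent with all the labels is: first > second.
No match: [5, 9], since 5 < 9.
No match: [6, 9], since 6 < 9.

No match, No match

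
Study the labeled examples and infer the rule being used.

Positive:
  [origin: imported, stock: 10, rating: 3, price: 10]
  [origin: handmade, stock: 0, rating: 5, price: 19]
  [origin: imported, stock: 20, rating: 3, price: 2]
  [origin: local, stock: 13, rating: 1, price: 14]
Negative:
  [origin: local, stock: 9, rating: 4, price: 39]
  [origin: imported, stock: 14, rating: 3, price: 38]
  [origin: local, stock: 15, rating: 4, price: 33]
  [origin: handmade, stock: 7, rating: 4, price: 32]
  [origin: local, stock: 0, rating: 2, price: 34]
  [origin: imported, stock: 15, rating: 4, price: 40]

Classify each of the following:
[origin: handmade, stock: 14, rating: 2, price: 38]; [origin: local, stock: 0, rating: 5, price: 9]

Negative, Positive

The rule appears to be: price ≤ 19.
[origin: handmade, stock: 14, rating: 2, price: 38] → price = 38 → Negative.
[origin: local, stock: 0, rating: 5, price: 9] → price = 9 → Positive.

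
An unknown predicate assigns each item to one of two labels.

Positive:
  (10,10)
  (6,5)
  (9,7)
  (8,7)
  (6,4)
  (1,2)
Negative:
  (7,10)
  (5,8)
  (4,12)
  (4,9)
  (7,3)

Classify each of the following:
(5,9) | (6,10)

Negative, Negative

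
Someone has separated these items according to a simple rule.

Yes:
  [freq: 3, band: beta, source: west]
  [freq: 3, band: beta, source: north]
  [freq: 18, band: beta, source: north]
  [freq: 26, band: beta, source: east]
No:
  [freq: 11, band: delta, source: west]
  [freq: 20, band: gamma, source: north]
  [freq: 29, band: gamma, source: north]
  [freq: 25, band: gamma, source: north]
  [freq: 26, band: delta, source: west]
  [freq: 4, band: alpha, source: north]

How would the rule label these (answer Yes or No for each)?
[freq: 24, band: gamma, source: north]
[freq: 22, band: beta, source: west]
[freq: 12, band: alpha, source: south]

The common property of the 'Yes' items is: band is beta. No 'No' item has it.
[freq: 24, band: gamma, source: north]: band is gamma, fails this test → No. [freq: 22, band: beta, source: west]: band is beta, has this property → Yes. [freq: 12, band: alpha, source: south]: band is alpha, fails this test → No.

No, Yes, No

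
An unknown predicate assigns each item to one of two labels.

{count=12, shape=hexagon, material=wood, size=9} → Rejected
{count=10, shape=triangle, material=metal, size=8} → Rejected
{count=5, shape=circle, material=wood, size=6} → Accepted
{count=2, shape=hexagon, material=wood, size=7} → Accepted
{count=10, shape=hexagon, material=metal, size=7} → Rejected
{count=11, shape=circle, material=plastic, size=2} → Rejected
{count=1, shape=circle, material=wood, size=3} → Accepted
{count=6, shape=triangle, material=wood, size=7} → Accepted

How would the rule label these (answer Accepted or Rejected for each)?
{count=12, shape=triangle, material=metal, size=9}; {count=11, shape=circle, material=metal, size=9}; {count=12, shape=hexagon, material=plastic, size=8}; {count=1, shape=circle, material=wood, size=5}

All 'Accepted' examples share one property — count ≤ 6 — and every 'Rejected' example lacks it.
{count=12, shape=triangle, material=metal, size=9}: Rejected (count = 12).
{count=11, shape=circle, material=metal, size=9}: Rejected (count = 11).
{count=12, shape=hexagon, material=plastic, size=8}: Rejected (count = 12).
{count=1, shape=circle, material=wood, size=5}: Accepted (count = 1).

Rejected, Rejected, Rejected, Accepted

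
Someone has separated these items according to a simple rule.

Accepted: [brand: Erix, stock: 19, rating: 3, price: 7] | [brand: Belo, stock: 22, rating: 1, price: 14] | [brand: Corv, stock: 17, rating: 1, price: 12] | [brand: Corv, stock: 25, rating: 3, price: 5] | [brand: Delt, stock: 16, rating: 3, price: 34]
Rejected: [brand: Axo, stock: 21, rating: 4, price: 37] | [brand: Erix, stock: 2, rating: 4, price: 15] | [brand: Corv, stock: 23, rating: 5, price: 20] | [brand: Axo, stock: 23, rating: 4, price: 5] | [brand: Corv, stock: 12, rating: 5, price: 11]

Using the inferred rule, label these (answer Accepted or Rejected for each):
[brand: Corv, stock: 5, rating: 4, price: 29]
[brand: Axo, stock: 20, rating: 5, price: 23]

Rule: rating ≤ 3. This holds for each 'Accepted' example and fails for each 'Rejected' one.
[brand: Corv, stock: 5, rating: 4, price: 29] → rating = 4 → Rejected.
[brand: Axo, stock: 20, rating: 5, price: 23] → rating = 5 → Rejected.

Rejected, Rejected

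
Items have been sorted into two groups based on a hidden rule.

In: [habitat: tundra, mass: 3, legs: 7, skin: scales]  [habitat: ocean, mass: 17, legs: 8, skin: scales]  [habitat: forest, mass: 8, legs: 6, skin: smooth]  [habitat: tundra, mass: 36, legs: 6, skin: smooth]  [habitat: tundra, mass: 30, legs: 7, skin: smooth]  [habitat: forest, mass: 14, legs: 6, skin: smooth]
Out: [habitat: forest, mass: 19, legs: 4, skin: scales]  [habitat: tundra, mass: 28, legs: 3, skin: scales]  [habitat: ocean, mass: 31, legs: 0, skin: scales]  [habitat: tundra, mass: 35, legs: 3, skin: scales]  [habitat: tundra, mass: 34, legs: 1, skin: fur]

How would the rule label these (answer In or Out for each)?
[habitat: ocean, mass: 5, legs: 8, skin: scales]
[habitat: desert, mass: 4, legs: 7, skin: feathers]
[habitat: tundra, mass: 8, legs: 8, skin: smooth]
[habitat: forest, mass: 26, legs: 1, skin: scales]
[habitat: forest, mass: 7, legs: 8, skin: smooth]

All 'In' examples share one property — legs ≥ 6 — and every 'Out' example lacks it.
[habitat: ocean, mass: 5, legs: 8, skin: scales] → legs = 8 → In. [habitat: desert, mass: 4, legs: 7, skin: feathers] → legs = 7 → In. [habitat: tundra, mass: 8, legs: 8, skin: smooth] → legs = 8 → In. [habitat: forest, mass: 26, legs: 1, skin: scales] → legs = 1 → Out. [habitat: forest, mass: 7, legs: 8, skin: smooth] → legs = 8 → In.

In, In, In, Out, In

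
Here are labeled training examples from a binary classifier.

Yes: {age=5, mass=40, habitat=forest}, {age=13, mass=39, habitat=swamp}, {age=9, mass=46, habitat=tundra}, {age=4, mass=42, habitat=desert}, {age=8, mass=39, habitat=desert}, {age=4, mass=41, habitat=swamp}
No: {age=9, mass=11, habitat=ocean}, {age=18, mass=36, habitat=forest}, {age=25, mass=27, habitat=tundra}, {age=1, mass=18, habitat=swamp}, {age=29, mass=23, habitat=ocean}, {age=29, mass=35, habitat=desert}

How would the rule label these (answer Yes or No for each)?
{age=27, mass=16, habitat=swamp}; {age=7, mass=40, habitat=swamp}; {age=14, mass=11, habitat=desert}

No, Yes, No

The rule appears to be: mass ≥ 39.
{age=27, mass=16, habitat=swamp} — mass = 16, hence No. {age=7, mass=40, habitat=swamp} — mass = 40, hence Yes. {age=14, mass=11, habitat=desert} — mass = 11, hence No.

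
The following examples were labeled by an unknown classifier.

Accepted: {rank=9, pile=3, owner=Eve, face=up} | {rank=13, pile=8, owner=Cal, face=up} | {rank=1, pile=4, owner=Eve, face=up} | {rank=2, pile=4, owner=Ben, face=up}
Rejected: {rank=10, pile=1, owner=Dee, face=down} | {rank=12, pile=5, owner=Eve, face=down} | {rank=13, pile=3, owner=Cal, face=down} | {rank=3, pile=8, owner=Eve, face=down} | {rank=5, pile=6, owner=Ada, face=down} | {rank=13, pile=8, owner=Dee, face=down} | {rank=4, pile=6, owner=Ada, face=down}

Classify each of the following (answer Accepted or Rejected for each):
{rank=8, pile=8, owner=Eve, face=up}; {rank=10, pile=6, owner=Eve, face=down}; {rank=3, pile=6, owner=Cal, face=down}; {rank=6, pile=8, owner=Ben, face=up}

Accepted, Rejected, Rejected, Accepted

The pattern is that an item is 'Accepted' exactly when: face is up.
{rank=8, pile=8, owner=Eve, face=up}: face is up, qualifies → Accepted.
{rank=10, pile=6, owner=Eve, face=down}: face is down, does not pass → Rejected.
{rank=3, pile=6, owner=Cal, face=down}: face is down, does not pass → Rejected.
{rank=6, pile=8, owner=Ben, face=up}: face is up, qualifies → Accepted.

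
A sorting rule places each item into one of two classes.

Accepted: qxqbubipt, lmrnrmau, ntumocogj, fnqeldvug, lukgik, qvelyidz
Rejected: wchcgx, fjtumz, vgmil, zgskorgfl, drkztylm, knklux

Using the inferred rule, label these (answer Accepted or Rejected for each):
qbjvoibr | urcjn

Accepted, Rejected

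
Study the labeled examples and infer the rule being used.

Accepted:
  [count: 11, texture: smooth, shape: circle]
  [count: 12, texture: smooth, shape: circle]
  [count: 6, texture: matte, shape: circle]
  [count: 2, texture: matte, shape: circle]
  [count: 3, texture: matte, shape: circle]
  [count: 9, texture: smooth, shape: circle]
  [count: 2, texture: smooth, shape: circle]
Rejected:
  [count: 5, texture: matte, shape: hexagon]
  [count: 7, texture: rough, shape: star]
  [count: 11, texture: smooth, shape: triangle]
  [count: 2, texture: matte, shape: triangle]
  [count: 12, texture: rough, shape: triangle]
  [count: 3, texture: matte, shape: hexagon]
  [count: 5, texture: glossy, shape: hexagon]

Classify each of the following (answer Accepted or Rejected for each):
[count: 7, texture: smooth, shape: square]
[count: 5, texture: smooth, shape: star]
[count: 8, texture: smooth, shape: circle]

Rejected, Rejected, Accepted

Checking candidate rules against both groups, what survives is: shape is circle.
[count: 7, texture: smooth, shape: square]: shape is square — does not satisfy this, so Rejected. [count: 5, texture: smooth, shape: star]: shape is star — does not satisfy this, so Rejected. [count: 8, texture: smooth, shape: circle]: shape is circle — checks out, so Accepted.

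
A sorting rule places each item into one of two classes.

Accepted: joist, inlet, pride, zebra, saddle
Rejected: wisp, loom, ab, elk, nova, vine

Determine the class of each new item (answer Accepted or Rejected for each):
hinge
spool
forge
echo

'Accepted' ⟺ length ≥ 5.

Accepted, Accepted, Accepted, Rejected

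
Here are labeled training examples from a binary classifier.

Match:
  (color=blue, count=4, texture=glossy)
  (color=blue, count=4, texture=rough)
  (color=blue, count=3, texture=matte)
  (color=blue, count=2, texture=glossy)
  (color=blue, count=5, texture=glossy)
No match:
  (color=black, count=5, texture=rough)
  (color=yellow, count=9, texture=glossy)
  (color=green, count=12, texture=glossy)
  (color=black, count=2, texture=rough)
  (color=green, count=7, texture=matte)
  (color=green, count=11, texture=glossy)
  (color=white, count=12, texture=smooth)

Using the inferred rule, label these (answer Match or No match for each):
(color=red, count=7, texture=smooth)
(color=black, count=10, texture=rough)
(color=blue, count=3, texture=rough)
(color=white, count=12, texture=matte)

The common property of the 'Match' items is: color is blue. No 'No match' item has it.

No match, No match, Match, No match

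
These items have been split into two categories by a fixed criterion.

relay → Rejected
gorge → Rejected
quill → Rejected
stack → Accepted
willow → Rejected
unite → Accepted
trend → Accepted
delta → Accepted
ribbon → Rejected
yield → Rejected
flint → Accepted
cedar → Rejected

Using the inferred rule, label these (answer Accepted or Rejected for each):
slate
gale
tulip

Accepted, Rejected, Accepted

The rule appears to be: contains 't'.
slate: Accepted (has 't'). gale: Rejected (no 't'). tulip: Accepted (has 't').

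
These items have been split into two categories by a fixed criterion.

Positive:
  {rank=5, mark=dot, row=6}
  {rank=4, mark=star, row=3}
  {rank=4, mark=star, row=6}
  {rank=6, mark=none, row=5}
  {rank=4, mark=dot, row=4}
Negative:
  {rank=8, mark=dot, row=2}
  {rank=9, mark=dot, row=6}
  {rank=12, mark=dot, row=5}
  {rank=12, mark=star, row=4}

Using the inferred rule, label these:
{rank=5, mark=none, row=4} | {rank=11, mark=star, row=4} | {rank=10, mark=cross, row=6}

Positive, Negative, Negative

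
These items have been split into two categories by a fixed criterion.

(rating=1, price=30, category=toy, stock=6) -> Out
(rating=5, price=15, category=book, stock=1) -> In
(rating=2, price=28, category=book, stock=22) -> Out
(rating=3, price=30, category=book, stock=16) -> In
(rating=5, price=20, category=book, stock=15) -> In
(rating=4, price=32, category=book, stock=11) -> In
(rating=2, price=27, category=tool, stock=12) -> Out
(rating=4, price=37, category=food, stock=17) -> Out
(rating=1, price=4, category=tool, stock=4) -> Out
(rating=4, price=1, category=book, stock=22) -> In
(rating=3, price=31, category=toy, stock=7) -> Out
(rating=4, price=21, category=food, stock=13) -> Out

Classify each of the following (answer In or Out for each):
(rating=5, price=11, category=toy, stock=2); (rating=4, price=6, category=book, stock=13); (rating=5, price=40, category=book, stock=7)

Out, In, In

The common property of the 'In' items is: category is book AND rating ≥ 3. No 'Out' item has it.
(rating=5, price=11, category=toy, stock=2): category is toy, rating = 5, fails the rule → Out. (rating=4, price=6, category=book, stock=13): category is book, rating = 4, qualifies → In. (rating=5, price=40, category=book, stock=7): category is book, rating = 5, qualifies → In.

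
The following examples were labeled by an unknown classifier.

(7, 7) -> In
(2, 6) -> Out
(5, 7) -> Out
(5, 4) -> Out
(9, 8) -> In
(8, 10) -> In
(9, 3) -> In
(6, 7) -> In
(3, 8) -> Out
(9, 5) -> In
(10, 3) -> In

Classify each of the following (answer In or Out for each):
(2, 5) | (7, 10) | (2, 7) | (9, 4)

The classifier is using: first ≥ 6.
(2, 5): first 2 — does not satisfy this, so Out.
(7, 10): first 7 — checks out, so In.
(2, 7): first 2 — does not satisfy this, so Out.
(9, 4): first 9 — checks out, so In.

Out, In, Out, In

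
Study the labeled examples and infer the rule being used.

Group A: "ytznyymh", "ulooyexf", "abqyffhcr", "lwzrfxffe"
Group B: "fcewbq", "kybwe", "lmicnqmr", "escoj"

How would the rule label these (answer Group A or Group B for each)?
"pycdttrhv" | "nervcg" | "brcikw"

All 'Group A' examples share one property — has a double letter — and every 'Group B' example lacks it.
"pycdttrhv" → 'tt' doubled → Group A. "nervcg" → no doubled letter → Group B. "brcikw" → no doubled letter → Group B.

Group A, Group B, Group B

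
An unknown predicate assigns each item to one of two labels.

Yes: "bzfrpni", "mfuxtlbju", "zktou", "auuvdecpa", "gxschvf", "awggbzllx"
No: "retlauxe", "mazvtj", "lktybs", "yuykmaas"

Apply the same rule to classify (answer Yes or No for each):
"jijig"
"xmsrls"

Yes, No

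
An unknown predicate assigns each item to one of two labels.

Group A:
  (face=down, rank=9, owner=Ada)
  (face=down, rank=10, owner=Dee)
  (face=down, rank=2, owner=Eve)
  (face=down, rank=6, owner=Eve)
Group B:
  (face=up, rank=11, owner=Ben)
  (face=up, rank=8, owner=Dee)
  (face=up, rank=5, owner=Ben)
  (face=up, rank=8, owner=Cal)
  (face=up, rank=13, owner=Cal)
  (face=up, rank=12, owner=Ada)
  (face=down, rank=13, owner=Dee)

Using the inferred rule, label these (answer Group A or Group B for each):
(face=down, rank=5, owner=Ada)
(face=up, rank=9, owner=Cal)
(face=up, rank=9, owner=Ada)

Group A, Group B, Group B

A rule that fits every label: face is down AND rank ≤ 10 — true of each 'Group A' example, false of each 'Group B' one.
(face=down, rank=5, owner=Ada): face is down, rank = 5, passes → Group A. (face=up, rank=9, owner=Cal): face is up, rank = 9, fails the rule → Group B. (face=up, rank=9, owner=Ada): face is up, rank = 9, fails the rule → Group B.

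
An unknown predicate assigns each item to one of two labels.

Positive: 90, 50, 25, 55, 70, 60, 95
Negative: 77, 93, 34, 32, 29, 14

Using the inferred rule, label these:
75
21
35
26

Looking at the examples, the only property every 'Positive' case has and every 'Negative' case lacks is: multiple of 5.
75 — 75 = 5·15, hence Positive. 21 — 21 = 5·4 + 1, hence Negative. 35 — 35 = 5·7, hence Positive. 26 — 26 = 5·5 + 1, hence Negative.

Positive, Negative, Positive, Negative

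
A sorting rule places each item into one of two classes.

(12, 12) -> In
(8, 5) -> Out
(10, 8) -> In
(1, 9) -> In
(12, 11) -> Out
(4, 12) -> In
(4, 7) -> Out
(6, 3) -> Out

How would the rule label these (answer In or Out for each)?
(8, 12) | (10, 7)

A rule that fits every label: sum is even — true of each 'In' example, false of each 'Out' one.
(8, 12): In (8+12 = 20). (10, 7): Out (10+7 = 17).

In, Out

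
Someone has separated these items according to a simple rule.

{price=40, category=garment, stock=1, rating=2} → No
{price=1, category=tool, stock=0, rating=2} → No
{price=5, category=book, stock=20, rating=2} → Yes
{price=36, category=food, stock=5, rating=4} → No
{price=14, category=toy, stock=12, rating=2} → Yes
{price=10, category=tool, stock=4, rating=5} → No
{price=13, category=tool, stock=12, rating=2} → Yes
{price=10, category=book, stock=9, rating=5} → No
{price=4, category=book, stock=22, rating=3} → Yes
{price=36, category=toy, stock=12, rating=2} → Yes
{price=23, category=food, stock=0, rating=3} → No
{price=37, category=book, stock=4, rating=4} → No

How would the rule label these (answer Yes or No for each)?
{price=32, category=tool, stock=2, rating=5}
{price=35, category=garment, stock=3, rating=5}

No, No

A rule that fits every label: stock ≥ 12 — true of each 'Yes' example, false of each 'No' one.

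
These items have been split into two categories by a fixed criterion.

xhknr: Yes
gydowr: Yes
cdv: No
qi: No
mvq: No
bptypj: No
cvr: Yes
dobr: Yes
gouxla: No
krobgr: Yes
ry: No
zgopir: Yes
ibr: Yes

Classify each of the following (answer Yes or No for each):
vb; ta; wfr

No, No, Yes

'Yes' ⟺ ends with 'r'.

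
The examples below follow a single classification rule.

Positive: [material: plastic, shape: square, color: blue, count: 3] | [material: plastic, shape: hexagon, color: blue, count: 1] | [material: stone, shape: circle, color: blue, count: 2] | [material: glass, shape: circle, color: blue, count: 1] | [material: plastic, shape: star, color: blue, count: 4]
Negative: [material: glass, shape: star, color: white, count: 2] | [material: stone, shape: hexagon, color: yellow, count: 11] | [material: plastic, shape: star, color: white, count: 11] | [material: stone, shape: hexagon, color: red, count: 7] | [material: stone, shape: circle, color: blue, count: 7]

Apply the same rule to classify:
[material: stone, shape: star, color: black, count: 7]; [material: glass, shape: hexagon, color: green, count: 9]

All 'Positive' examples share one property — color is blue AND count ≤ 4 — and every 'Negative' example lacks it.
[material: stone, shape: star, color: black, count: 7]: color is black, count = 7 — does not fit, so Negative. [material: glass, shape: hexagon, color: green, count: 9]: color is green, count = 9 — does not fit, so Negative.

Negative, Negative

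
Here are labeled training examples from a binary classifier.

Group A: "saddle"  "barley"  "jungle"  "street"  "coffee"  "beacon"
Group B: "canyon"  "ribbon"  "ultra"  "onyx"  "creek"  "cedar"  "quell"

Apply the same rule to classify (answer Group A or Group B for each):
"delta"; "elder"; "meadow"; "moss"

Group B, Group B, Group A, Group B

Every 'Group A' example satisfies: even length AND contains 'e'. None of the 'Group B' examples do.
"delta" — length 5, has 'e', hence Group B. "elder" — length 5, has 'e', hence Group B. "meadow" — length 6, has 'e', hence Group A. "moss" — length 4, no 'e', hence Group B.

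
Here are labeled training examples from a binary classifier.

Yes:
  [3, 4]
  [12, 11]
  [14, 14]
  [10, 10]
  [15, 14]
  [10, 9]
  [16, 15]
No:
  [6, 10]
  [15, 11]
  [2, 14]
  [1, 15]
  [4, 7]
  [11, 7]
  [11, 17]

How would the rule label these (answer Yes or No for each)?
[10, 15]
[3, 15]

No, No

All 'Yes' examples share one property — |first − second| ≤ 1 — and every 'No' example lacks it.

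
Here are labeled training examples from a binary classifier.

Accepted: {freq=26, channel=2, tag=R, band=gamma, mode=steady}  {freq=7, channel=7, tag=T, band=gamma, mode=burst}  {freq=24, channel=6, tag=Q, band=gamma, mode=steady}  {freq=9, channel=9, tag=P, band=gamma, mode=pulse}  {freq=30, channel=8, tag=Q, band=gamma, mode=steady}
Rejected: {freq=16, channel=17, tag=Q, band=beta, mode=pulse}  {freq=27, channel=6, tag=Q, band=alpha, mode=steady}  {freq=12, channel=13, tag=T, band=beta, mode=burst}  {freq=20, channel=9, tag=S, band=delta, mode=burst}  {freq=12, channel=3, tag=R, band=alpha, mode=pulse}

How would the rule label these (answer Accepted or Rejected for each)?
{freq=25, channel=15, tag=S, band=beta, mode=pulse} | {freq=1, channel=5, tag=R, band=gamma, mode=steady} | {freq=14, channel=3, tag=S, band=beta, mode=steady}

Rejected, Accepted, Rejected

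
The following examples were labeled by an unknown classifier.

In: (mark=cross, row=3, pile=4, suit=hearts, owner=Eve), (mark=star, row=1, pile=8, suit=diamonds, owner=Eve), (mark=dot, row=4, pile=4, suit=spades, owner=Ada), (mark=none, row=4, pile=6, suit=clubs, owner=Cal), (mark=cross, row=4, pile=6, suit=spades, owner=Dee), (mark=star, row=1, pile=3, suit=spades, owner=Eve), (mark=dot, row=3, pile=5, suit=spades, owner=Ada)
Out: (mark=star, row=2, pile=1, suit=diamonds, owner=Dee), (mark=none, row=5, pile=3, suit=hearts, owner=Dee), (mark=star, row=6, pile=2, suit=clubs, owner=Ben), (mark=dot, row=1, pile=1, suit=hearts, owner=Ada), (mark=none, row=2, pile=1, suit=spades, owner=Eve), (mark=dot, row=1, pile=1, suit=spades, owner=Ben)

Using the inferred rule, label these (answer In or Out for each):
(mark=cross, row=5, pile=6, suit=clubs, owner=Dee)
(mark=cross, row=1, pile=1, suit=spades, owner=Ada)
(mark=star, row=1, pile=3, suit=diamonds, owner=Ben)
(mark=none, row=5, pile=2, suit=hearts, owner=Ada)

Out, Out, In, Out

Every 'In' example satisfies: pile ≥ 2 AND row ≤ 4. None of the 'Out' examples do.
(mark=cross, row=5, pile=6, suit=clubs, owner=Dee): pile = 6, row = 5 — doesn't qualify, so Out. (mark=cross, row=1, pile=1, suit=spades, owner=Ada): pile = 1, row = 1 — doesn't qualify, so Out. (mark=star, row=1, pile=3, suit=diamonds, owner=Ben): pile = 3, row = 1 — checks out, so In. (mark=none, row=5, pile=2, suit=hearts, owner=Ada): pile = 2, row = 5 — doesn't qualify, so Out.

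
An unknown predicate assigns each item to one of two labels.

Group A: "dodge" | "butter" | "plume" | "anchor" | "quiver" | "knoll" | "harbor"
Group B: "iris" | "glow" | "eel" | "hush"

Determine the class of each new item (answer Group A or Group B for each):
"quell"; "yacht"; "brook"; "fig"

Group A, Group A, Group A, Group B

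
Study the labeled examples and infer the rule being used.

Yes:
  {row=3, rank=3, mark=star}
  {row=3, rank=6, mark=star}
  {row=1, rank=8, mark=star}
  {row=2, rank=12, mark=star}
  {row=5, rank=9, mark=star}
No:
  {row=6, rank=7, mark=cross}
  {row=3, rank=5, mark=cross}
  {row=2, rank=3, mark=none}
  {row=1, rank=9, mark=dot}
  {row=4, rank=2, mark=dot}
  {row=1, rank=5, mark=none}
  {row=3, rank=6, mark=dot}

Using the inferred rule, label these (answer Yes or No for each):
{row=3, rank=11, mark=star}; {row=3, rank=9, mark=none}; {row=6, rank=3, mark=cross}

Looking at the examples, the only property every 'Yes' case has and every 'No' case lacks is: mark is star.
{row=3, rank=11, mark=star} → mark is star → Yes.
{row=3, rank=9, mark=none} → mark is none → No.
{row=6, rank=3, mark=cross} → mark is cross → No.

Yes, No, No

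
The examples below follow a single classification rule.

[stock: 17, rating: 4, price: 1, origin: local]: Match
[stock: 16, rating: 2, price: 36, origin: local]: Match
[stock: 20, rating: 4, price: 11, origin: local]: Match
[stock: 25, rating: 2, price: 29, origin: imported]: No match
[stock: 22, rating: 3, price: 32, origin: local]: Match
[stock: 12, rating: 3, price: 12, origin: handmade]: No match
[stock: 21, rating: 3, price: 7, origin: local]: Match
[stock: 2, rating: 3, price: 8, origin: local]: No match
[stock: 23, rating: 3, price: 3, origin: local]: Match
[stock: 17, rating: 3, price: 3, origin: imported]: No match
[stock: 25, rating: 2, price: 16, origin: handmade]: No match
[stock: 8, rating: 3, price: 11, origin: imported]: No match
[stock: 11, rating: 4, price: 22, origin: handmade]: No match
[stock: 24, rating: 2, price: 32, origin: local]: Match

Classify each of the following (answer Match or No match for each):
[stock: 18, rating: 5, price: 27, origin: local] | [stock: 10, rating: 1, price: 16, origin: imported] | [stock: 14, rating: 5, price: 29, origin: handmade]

Match, No match, No match

A rule that fits every label: origin is local AND stock ≥ 8 — true of each 'Match' example, false of each 'No match' one.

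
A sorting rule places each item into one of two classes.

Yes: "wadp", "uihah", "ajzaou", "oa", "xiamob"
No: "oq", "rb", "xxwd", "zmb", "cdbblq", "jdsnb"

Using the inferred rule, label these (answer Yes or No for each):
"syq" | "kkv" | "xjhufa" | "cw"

One predicate separates the groups cleanly: contains 'a'.
"syq": no 'a' — does not fit, so No. "kkv": no 'a' — does not fit, so No. "xjhufa": has 'a' — checks out, so Yes. "cw": no 'a' — does not fit, so No.

No, No, Yes, No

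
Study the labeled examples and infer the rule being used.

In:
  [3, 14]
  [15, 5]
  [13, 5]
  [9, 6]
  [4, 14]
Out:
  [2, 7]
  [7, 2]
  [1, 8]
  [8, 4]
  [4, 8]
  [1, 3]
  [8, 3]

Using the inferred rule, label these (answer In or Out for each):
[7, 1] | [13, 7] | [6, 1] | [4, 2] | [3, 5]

Out, In, Out, Out, Out

The pattern is that an item is 'In' exactly when: sum ≥ 15.
[7, 1]: Out (7+1 = 8).
[13, 7]: In (13+7 = 20).
[6, 1]: Out (6+1 = 7).
[4, 2]: Out (4+2 = 6).
[3, 5]: Out (3+5 = 8).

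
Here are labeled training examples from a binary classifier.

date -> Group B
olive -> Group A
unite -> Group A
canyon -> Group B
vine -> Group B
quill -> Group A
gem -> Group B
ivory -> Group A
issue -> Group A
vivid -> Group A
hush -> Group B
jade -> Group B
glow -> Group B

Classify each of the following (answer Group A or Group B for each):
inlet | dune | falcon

Group A, Group B, Group B

Rule: length 5. This holds for each 'Group A' example and fails for each 'Group B' one.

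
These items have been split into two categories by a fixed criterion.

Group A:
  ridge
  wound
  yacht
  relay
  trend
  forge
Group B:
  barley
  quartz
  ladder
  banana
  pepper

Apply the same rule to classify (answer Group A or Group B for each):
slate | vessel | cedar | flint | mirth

The classifier is using: odd length.
slate: length 5, fits → Group A. vessel: length 6, lacks this property → Group B. cedar: length 5, fits → Group A. flint: length 5, fits → Group A. mirth: length 5, fits → Group A.

Group A, Group B, Group A, Group A, Group A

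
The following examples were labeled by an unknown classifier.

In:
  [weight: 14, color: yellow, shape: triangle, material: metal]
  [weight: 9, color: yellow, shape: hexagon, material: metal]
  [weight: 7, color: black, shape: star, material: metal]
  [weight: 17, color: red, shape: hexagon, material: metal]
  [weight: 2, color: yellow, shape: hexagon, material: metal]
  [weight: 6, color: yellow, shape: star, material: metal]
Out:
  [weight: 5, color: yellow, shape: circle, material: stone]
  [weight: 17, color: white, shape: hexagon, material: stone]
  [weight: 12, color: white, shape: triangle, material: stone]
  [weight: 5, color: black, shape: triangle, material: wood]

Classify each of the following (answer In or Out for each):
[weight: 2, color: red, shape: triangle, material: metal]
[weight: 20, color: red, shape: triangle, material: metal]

Rule: material is metal. This holds for each 'In' example and fails for each 'Out' one.
[weight: 2, color: red, shape: triangle, material: metal] → material is metal → In. [weight: 20, color: red, shape: triangle, material: metal] → material is metal → In.

In, In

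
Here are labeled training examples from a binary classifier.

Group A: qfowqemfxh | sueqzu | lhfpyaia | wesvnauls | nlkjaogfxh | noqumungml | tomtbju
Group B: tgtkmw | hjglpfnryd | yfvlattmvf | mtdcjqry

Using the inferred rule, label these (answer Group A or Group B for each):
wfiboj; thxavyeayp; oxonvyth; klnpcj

Group A, Group A, Group A, Group B

The simplest hypothesis consistent with all the labels is: has ≥ 2 vowels.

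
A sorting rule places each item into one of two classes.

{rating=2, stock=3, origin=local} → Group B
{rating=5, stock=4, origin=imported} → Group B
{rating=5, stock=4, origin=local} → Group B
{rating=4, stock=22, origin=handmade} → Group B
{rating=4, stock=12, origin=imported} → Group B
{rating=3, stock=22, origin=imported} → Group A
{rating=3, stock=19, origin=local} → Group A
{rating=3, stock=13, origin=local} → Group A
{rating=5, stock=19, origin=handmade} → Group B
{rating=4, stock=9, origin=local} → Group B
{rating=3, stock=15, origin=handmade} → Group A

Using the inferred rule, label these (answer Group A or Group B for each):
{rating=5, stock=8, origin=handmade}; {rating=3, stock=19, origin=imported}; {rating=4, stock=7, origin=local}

Group B, Group A, Group B

One predicate separates the groups cleanly: rating = 3.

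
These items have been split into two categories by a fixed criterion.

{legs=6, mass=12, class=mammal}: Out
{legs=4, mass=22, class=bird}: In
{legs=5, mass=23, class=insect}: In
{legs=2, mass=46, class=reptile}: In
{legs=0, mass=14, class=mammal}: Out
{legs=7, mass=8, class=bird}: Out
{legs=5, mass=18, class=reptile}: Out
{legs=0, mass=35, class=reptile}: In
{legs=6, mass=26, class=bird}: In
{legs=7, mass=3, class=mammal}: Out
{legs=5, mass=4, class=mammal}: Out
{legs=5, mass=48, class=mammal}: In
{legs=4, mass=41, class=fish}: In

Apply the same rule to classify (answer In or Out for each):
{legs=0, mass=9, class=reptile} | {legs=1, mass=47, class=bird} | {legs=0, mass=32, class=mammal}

Out, In, In

Every 'In' example satisfies: mass ≥ 22. None of the 'Out' examples do.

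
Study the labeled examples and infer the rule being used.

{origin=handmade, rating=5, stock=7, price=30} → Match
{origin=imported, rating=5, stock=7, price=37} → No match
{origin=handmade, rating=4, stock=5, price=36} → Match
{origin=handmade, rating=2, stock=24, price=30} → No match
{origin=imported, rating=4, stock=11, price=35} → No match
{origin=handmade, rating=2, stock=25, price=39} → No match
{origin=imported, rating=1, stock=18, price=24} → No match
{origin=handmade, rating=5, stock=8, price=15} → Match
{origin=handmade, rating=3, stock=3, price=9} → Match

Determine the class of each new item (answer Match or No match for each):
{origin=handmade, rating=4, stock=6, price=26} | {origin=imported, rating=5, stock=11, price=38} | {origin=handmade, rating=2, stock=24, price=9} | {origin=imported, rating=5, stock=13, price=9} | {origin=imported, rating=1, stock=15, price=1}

Match, No match, No match, No match, No match

One predicate separates the groups cleanly: origin is handmade AND stock ≤ 8.
{origin=handmade, rating=4, stock=6, price=26}: Match (origin is handmade, stock = 6).
{origin=imported, rating=5, stock=11, price=38}: No match (origin is imported, stock = 11).
{origin=handmade, rating=2, stock=24, price=9}: No match (origin is handmade, stock = 24).
{origin=imported, rating=5, stock=13, price=9}: No match (origin is imported, stock = 13).
{origin=imported, rating=1, stock=15, price=1}: No match (origin is imported, stock = 15).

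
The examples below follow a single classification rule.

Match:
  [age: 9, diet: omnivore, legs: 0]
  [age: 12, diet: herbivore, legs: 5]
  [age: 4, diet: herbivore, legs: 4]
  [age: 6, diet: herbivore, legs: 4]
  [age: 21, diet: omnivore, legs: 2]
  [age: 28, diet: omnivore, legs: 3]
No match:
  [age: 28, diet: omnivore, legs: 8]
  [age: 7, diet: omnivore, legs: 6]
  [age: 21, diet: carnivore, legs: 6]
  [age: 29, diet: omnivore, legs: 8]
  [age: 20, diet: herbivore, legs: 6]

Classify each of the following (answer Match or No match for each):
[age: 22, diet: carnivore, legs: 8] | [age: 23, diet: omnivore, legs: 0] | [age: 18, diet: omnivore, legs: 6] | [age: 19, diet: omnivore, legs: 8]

No match, Match, No match, No match

The pattern is that an item is 'Match' exactly when: legs ≤ 5.
[age: 22, diet: carnivore, legs: 8] — legs = 8, hence No match. [age: 23, diet: omnivore, legs: 0] — legs = 0, hence Match. [age: 18, diet: omnivore, legs: 6] — legs = 6, hence No match. [age: 19, diet: omnivore, legs: 8] — legs = 8, hence No match.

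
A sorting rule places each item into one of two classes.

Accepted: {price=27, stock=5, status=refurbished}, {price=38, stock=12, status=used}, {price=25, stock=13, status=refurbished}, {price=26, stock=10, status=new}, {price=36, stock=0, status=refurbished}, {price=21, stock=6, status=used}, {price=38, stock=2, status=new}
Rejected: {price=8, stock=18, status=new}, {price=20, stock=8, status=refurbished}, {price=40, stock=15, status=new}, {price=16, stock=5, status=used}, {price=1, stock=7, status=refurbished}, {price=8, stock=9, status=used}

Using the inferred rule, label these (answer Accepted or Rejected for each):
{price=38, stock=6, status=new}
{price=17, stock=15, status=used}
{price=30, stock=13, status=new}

Accepted, Rejected, Accepted

The classifier is using: price ≥ 21 AND price ≤ 38.
{price=38, stock=6, status=new} → price = 38 → Accepted.
{price=17, stock=15, status=used} → price = 17 → Rejected.
{price=30, stock=13, status=new} → price = 30 → Accepted.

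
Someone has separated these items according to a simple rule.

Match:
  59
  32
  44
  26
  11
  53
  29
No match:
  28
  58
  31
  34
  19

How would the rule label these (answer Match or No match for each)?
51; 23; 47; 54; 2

No match, Match, Match, No match, Match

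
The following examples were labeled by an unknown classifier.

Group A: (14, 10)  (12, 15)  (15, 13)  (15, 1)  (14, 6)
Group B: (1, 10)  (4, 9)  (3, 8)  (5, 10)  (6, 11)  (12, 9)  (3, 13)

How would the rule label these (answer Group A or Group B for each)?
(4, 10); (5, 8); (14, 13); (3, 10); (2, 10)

Group B, Group B, Group A, Group B, Group B

'Group A' ⟺ max ≥ 14.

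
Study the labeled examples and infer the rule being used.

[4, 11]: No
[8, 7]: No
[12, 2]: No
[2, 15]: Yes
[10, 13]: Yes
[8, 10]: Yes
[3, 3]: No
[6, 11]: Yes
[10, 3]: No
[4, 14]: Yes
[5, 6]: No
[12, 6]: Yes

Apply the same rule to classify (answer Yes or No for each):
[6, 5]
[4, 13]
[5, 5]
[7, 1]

No, Yes, No, No

All 'Yes' examples share one property — sum ≥ 17 — and every 'No' example lacks it.
No: [6, 5], since 6+5 = 11. Yes: [4, 13], since 4+13 = 17. No: [5, 5], since 5+5 = 10. No: [7, 1], since 7+1 = 8.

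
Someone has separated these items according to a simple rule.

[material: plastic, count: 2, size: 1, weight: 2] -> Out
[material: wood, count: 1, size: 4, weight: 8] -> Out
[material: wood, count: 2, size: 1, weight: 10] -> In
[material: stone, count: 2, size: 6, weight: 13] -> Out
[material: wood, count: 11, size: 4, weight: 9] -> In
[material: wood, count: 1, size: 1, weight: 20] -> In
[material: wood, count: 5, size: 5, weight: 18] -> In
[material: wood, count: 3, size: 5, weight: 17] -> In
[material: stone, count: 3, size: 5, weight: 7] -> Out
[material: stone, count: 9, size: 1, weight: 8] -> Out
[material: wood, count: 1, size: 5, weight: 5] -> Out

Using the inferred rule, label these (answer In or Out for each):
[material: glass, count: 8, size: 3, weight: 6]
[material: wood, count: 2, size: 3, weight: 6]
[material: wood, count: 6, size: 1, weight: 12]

Out, Out, In

The common property of the 'In' items is: material is wood AND weight ≥ 9. No 'Out' item has it.
[material: glass, count: 8, size: 3, weight: 6]: material is glass, weight = 6 — does not satisfy this, so Out.
[material: wood, count: 2, size: 3, weight: 6]: material is wood, weight = 6 — does not satisfy this, so Out.
[material: wood, count: 6, size: 1, weight: 12]: material is wood, weight = 12 — fits, so In.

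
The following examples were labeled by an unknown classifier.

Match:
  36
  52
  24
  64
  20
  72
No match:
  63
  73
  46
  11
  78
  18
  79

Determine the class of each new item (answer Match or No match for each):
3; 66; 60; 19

Every 'Match' example satisfies: multiple of 4. None of the 'No match' examples do.
No match: 3, since 3 = 4·0 + 3.
No match: 66, since 66 = 4·16 + 2.
Match: 60, since 60 = 4·15.
No match: 19, since 19 = 4·4 + 3.

No match, No match, Match, No match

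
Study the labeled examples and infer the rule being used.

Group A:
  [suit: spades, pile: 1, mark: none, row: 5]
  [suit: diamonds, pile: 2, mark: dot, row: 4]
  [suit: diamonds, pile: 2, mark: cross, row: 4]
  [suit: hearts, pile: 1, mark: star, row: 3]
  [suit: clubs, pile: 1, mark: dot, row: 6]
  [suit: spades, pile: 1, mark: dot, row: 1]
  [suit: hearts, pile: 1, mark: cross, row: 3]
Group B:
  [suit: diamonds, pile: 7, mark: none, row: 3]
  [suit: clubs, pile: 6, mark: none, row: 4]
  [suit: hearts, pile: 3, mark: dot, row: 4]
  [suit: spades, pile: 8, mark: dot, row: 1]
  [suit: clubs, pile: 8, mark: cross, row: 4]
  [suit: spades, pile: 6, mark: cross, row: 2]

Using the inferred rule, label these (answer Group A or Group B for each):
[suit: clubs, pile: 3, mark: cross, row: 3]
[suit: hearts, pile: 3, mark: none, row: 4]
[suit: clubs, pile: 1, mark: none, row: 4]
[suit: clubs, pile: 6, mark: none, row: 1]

Group B, Group B, Group A, Group B

A rule that fits every label: pile ≤ 2 — true of each 'Group A' example, false of each 'Group B' one.
Group B: [suit: clubs, pile: 3, mark: cross, row: 3], since pile = 3.
Group B: [suit: hearts, pile: 3, mark: none, row: 4], since pile = 3.
Group A: [suit: clubs, pile: 1, mark: none, row: 4], since pile = 1.
Group B: [suit: clubs, pile: 6, mark: none, row: 1], since pile = 6.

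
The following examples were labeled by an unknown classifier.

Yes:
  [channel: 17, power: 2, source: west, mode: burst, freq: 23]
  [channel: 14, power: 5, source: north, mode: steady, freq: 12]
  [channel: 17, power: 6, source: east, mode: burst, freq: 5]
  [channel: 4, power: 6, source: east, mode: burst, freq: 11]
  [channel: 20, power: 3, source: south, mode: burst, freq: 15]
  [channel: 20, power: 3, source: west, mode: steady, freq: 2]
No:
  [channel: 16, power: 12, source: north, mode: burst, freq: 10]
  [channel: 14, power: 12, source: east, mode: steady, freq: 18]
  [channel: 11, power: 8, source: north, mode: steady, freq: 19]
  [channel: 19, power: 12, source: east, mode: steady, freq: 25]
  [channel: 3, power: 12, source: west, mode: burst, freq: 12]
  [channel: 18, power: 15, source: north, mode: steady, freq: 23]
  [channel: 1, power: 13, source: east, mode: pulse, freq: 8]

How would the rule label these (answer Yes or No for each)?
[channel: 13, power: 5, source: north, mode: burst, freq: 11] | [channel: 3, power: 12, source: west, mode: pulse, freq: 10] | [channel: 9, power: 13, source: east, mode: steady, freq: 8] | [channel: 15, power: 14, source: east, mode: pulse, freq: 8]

The rule appears to be: power ≤ 6.
[channel: 13, power: 5, source: north, mode: burst, freq: 11]: Yes (power = 5). [channel: 3, power: 12, source: west, mode: pulse, freq: 10]: No (power = 12). [channel: 9, power: 13, source: east, mode: steady, freq: 8]: No (power = 13). [channel: 15, power: 14, source: east, mode: pulse, freq: 8]: No (power = 14).

Yes, No, No, No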